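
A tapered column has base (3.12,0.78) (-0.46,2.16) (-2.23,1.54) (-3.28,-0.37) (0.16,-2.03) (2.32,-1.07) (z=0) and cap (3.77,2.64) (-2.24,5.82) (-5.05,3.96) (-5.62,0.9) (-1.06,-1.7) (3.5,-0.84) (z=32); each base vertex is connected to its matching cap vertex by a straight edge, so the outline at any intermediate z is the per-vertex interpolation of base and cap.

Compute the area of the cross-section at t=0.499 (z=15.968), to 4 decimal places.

Area at t=0.499: 30.3086

Cross-section at t=0.499: each vertex is (1-t)·p0[i] + t·p1[i].
  v1: (1-0.499)·(3.12,0.78) + 0.499·(3.77,2.64) = (3.4444,1.7081)
  v2: (1-0.499)·(-0.46,2.16) + 0.499·(-2.24,5.82) = (-1.3482,3.9863)
  v3: (1-0.499)·(-2.23,1.54) + 0.499·(-5.05,3.96) = (-3.6372,2.7476)
  v4: (1-0.499)·(-3.28,-0.37) + 0.499·(-5.62,0.9) = (-4.4477,0.2637)
  v5: (1-0.499)·(0.16,-2.03) + 0.499·(-1.06,-1.7) = (-0.4488,-1.8653)
  v6: (1-0.499)·(2.32,-1.07) + 0.499·(3.5,-0.84) = (2.9088,-0.9552)
Shoelace sum Σ(x_i·y_{i+1} − x_{i+1}·y_i):
  i=1: 3.4444·3.9863 − -1.3482·1.7081 = +16.0333 (running +16.0333)
  i=2: -1.3482·2.7476 − -3.6372·3.9863 = +10.7947 (running +26.8280)
  i=3: -3.6372·0.2637 − -4.4477·2.7476 = +11.2611 (running +38.0891)
  i=4: -4.4477·-1.8653 − -0.4488·0.2637 = +8.4147 (running +46.5038)
  i=5: -0.4488·-0.9552 − 2.9088·-1.8653 = +5.8546 (running +52.3584)
  i=6: 2.9088·1.7081 − 3.4444·-0.9552 = +8.2588 (running +60.6172)
Area = |Σ|/2 = |60.6172|/2 = 30.3086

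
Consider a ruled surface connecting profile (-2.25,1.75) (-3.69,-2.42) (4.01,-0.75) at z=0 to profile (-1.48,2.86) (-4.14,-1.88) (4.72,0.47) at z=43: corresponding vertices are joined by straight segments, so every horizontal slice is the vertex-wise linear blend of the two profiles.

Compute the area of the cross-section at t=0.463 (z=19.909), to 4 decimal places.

Area at t=0.463: 16.2716

Cross-section at t=0.463: each vertex is (1-t)·p0[i] + t·p1[i].
  v1: (1-0.463)·(-2.25,1.75) + 0.463·(-1.48,2.86) = (-1.8935,2.2639)
  v2: (1-0.463)·(-3.69,-2.42) + 0.463·(-4.14,-1.88) = (-3.8983,-2.1700)
  v3: (1-0.463)·(4.01,-0.75) + 0.463·(4.72,0.47) = (4.3387,-0.1851)
Shoelace sum Σ(x_i·y_{i+1} − x_{i+1}·y_i):
  i=1: -1.8935·-2.1700 − -3.8983·2.2639 = +12.9344 (running +12.9344)
  i=2: -3.8983·-0.1851 − 4.3387·-2.1700 = +10.1367 (running +23.0711)
  i=3: 4.3387·2.2639 − -1.8935·-0.1851 = +9.4720 (running +32.5431)
Area = |Σ|/2 = |32.5431|/2 = 16.2716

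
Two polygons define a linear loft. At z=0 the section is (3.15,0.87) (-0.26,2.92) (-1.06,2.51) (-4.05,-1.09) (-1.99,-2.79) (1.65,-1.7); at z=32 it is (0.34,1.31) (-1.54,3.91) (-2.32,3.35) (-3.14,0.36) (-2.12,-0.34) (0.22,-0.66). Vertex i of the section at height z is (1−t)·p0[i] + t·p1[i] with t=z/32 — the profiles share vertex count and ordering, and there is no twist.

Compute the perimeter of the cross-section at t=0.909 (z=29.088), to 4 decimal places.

Cross-section at t=0.909: each vertex is (1-t)·p0[i] + t·p1[i].
  v1: (1-0.909)·(3.15,0.87) + 0.909·(0.34,1.31) = (0.5957,1.2700)
  v2: (1-0.909)·(-0.26,2.92) + 0.909·(-1.54,3.91) = (-1.4235,3.8199)
  v3: (1-0.909)·(-1.06,2.51) + 0.909·(-2.32,3.35) = (-2.2053,3.2736)
  v4: (1-0.909)·(-4.05,-1.09) + 0.909·(-3.14,0.36) = (-3.2228,0.2281)
  v5: (1-0.909)·(-1.99,-2.79) + 0.909·(-2.12,-0.34) = (-2.1082,-0.5629)
  v6: (1-0.909)·(1.65,-1.7) + 0.909·(0.22,-0.66) = (0.3501,-0.7546)
Perimeter = Σ |v_{i+1} − v_i|:
  edge 1→2: √(-2.0192² + 2.5499²) = 3.2526 (running 3.2526)
  edge 2→3: √(-0.7818² + -0.5464²) = 0.9538 (running 4.2064)
  edge 3→4: √(-1.0175² + -3.0455²) = 3.2110 (running 7.4174)
  edge 4→5: √(1.1146² + -0.7910²) = 1.3668 (running 8.7842)
  edge 5→6: √(2.4583² + -0.1917²) = 2.4658 (running 11.2499)
  edge 6→1: √(0.2456² + 2.0246²) = 2.0394 (running 13.2894)
Perimeter = 13.2894

Perimeter at t=0.909: 13.2894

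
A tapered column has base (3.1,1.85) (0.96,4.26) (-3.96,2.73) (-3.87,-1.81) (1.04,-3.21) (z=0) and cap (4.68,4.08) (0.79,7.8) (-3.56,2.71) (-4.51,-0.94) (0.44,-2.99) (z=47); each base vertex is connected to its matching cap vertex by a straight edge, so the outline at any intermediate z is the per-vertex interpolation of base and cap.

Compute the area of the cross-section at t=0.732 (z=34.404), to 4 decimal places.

Cross-section at t=0.732: each vertex is (1-t)·p0[i] + t·p1[i].
  v1: (1-0.732)·(3.1,1.85) + 0.732·(4.68,4.08) = (4.2566,3.4824)
  v2: (1-0.732)·(0.96,4.26) + 0.732·(0.79,7.8) = (0.8356,6.8513)
  v3: (1-0.732)·(-3.96,2.73) + 0.732·(-3.56,2.71) = (-3.6672,2.7154)
  v4: (1-0.732)·(-3.87,-1.81) + 0.732·(-4.51,-0.94) = (-4.3385,-1.1732)
  v5: (1-0.732)·(1.04,-3.21) + 0.732·(0.44,-2.99) = (0.6008,-3.0490)
Shoelace sum Σ(x_i·y_{i+1} − x_{i+1}·y_i):
  i=1: 4.2566·6.8513 − 0.8356·3.4824 = +26.2532 (running +26.2532)
  i=2: 0.8356·2.7154 − -3.6672·6.8513 = +27.3939 (running +53.6470)
  i=3: -3.6672·-1.1732 − -4.3385·2.7154 = +16.0827 (running +69.7298)
  i=4: -4.3385·-3.0490 − 0.6008·-1.1732 = +13.9327 (running +83.6625)
  i=5: 0.6008·3.4824 − 4.2566·-3.0490 = +15.0703 (running +98.7327)
Area = |Σ|/2 = |98.7327|/2 = 49.3664

Area at t=0.732: 49.3664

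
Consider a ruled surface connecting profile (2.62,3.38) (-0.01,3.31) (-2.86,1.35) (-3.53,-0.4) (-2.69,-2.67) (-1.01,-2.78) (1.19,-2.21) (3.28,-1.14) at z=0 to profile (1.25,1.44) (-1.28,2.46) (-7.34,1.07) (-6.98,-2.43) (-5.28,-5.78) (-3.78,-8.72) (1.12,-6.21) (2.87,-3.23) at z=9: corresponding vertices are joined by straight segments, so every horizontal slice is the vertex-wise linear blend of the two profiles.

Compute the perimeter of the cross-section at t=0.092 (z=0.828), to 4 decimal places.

Cross-section at t=0.092: each vertex is (1-t)·p0[i] + t·p1[i].
  v1: (1-0.092)·(2.62,3.38) + 0.092·(1.25,1.44) = (2.4940,3.2015)
  v2: (1-0.092)·(-0.01,3.31) + 0.092·(-1.28,2.46) = (-0.1268,3.2318)
  v3: (1-0.092)·(-2.86,1.35) + 0.092·(-7.34,1.07) = (-3.2722,1.3242)
  v4: (1-0.092)·(-3.53,-0.4) + 0.092·(-6.98,-2.43) = (-3.8474,-0.5868)
  v5: (1-0.092)·(-2.69,-2.67) + 0.092·(-5.28,-5.78) = (-2.9283,-2.9561)
  v6: (1-0.092)·(-1.01,-2.78) + 0.092·(-3.78,-8.72) = (-1.2648,-3.3265)
  v7: (1-0.092)·(1.19,-2.21) + 0.092·(1.12,-6.21) = (1.1836,-2.5780)
  v8: (1-0.092)·(3.28,-1.14) + 0.092·(2.87,-3.23) = (3.2423,-1.3323)
Perimeter = Σ |v_{i+1} − v_i|:
  edge 1→2: √(-2.6208² + 0.0303²) = 2.6210 (running 2.6210)
  edge 2→3: √(-3.1453² + -1.9076²) = 3.6786 (running 6.2995)
  edge 3→4: √(-0.5752² + -1.9110²) = 1.9957 (running 8.2952)
  edge 4→5: √(0.9191² + -2.3694²) = 2.5414 (running 10.8366)
  edge 5→6: √(1.6634² + -0.3704²) = 1.7042 (running 12.5408)
  edge 6→7: √(2.4484² + 0.7485²) = 2.5603 (running 15.1010)
  edge 7→8: √(2.0587² + 1.2457²) = 2.4063 (running 17.5073)
  edge 8→1: √(-0.7483² + 4.5338²) = 4.5951 (running 22.1025)
Perimeter = 22.1025

Perimeter at t=0.092: 22.1025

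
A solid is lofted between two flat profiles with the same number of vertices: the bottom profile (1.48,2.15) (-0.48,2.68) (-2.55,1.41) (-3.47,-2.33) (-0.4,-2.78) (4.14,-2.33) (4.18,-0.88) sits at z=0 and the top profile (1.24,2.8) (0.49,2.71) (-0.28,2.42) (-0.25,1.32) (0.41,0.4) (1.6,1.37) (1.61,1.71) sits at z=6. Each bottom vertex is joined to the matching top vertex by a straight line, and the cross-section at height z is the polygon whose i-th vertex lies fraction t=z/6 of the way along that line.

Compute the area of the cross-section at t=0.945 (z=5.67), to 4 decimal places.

Area at t=0.945: 3.9815

Cross-section at t=0.945: each vertex is (1-t)·p0[i] + t·p1[i].
  v1: (1-0.945)·(1.48,2.15) + 0.945·(1.24,2.8) = (1.2532,2.7643)
  v2: (1-0.945)·(-0.48,2.68) + 0.945·(0.49,2.71) = (0.4366,2.7083)
  v3: (1-0.945)·(-2.55,1.41) + 0.945·(-0.28,2.42) = (-0.4049,2.3644)
  v4: (1-0.945)·(-3.47,-2.33) + 0.945·(-0.25,1.32) = (-0.4271,1.1192)
  v5: (1-0.945)·(-0.4,-2.78) + 0.945·(0.41,0.4) = (0.3654,0.2251)
  v6: (1-0.945)·(4.14,-2.33) + 0.945·(1.6,1.37) = (1.7397,1.1665)
  v7: (1-0.945)·(4.18,-0.88) + 0.945·(1.61,1.71) = (1.7514,1.5675)
Shoelace sum Σ(x_i·y_{i+1} − x_{i+1}·y_i):
  i=1: 1.2532·2.7083 − 0.4366·2.7643 = +2.1871 (running +2.1871)
  i=2: 0.4366·2.3644 − -0.4049·2.7083 = +2.1289 (running +4.3160)
  i=3: -0.4049·1.1192 − -0.4271·2.3644 = +0.5567 (running +4.8727)
  i=4: -0.4271·0.2251 − 0.3654·1.1192 = -0.5052 (running +4.3676)
  i=5: 0.3654·1.1665 − 1.7397·0.2251 = +0.0347 (running +4.4023)
  i=6: 1.7397·1.5675 − 1.7514·1.1665 = +0.6841 (running +5.0864)
  i=7: 1.7514·2.7643 − 1.2532·1.5675 = +2.8767 (running +7.9631)
Area = |Σ|/2 = |7.9631|/2 = 3.9815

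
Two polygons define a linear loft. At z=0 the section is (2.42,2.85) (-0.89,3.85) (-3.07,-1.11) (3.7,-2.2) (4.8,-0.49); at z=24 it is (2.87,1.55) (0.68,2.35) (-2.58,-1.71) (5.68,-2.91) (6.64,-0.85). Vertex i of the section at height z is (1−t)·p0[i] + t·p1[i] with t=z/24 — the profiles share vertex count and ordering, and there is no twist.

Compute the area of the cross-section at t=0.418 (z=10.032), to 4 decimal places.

Area at t=0.418: 28.6669

Cross-section at t=0.418: each vertex is (1-t)·p0[i] + t·p1[i].
  v1: (1-0.418)·(2.42,2.85) + 0.418·(2.87,1.55) = (2.6081,2.3066)
  v2: (1-0.418)·(-0.89,3.85) + 0.418·(0.68,2.35) = (-0.2337,3.2230)
  v3: (1-0.418)·(-3.07,-1.11) + 0.418·(-2.58,-1.71) = (-2.8652,-1.3608)
  v4: (1-0.418)·(3.7,-2.2) + 0.418·(5.68,-2.91) = (4.5276,-2.4968)
  v5: (1-0.418)·(4.8,-0.49) + 0.418·(6.64,-0.85) = (5.5691,-0.6405)
Shoelace sum Σ(x_i·y_{i+1} − x_{i+1}·y_i):
  i=1: 2.6081·3.2230 − -0.2337·2.3066 = +8.9451 (running +8.9451)
  i=2: -0.2337·-1.3608 − -2.8652·3.2230 = +9.5525 (running +18.4976)
  i=3: -2.8652·-2.4968 − 4.5276·-1.3608 = +13.3149 (running +31.8125)
  i=4: 4.5276·-0.6405 − 5.5691·-2.4968 = +11.0050 (running +42.8175)
  i=5: 5.5691·2.3066 − 2.6081·-0.6405 = +14.5162 (running +57.3337)
Area = |Σ|/2 = |57.3337|/2 = 28.6669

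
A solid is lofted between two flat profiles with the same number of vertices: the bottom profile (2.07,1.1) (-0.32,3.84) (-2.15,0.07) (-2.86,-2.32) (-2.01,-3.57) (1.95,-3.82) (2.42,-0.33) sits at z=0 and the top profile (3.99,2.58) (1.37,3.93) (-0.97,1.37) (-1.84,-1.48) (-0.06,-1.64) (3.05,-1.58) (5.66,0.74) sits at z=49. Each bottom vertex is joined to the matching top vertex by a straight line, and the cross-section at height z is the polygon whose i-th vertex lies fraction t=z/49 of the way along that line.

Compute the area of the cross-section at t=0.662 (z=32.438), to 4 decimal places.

Cross-section at t=0.662: each vertex is (1-t)·p0[i] + t·p1[i].
  v1: (1-0.662)·(2.07,1.1) + 0.662·(3.99,2.58) = (3.3410,2.0798)
  v2: (1-0.662)·(-0.32,3.84) + 0.662·(1.37,3.93) = (0.7988,3.8996)
  v3: (1-0.662)·(-2.15,0.07) + 0.662·(-0.97,1.37) = (-1.3688,0.9306)
  v4: (1-0.662)·(-2.86,-2.32) + 0.662·(-1.84,-1.48) = (-2.1848,-1.7639)
  v5: (1-0.662)·(-2.01,-3.57) + 0.662·(-0.06,-1.64) = (-0.7191,-2.2923)
  v6: (1-0.662)·(1.95,-3.82) + 0.662·(3.05,-1.58) = (2.6782,-2.3371)
  v7: (1-0.662)·(2.42,-0.33) + 0.662·(5.66,0.74) = (4.5649,0.3783)
Shoelace sum Σ(x_i·y_{i+1} − x_{i+1}·y_i):
  i=1: 3.3410·3.8996 − 0.7988·2.0798 = +11.3674 (running +11.3674)
  i=2: 0.7988·0.9306 − -1.3688·3.8996 = +6.0812 (running +17.4486)
  i=3: -1.3688·-1.7639 − -2.1848·0.9306 = +4.4477 (running +21.8963)
  i=4: -2.1848·-2.2923 − -0.7191·-1.7639 = +3.7398 (running +25.6361)
  i=5: -0.7191·-2.3371 − 2.6782·-2.2923 = +7.8200 (running +33.4560)
  i=6: 2.6782·0.3783 − 4.5649·-2.3371 = +11.6819 (running +45.1380)
  i=7: 4.5649·2.0798 − 3.3410·0.3783 = +8.2298 (running +53.3678)
Area = |Σ|/2 = |53.3678|/2 = 26.6839

Area at t=0.662: 26.6839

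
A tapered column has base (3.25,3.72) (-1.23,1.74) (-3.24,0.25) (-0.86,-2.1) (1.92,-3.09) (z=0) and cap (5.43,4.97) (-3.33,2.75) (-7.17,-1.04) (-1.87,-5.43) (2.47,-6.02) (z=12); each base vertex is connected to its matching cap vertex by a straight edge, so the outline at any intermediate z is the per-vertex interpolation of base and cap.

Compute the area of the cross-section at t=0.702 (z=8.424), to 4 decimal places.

Cross-section at t=0.702: each vertex is (1-t)·p0[i] + t·p1[i].
  v1: (1-0.702)·(3.25,3.72) + 0.702·(5.43,4.97) = (4.7804,4.5975)
  v2: (1-0.702)·(-1.23,1.74) + 0.702·(-3.33,2.75) = (-2.7042,2.4490)
  v3: (1-0.702)·(-3.24,0.25) + 0.702·(-7.17,-1.04) = (-5.9989,-0.6556)
  v4: (1-0.702)·(-0.86,-2.1) + 0.702·(-1.87,-5.43) = (-1.5690,-4.4377)
  v5: (1-0.702)·(1.92,-3.09) + 0.702·(2.47,-6.02) = (2.3061,-5.1469)
Shoelace sum Σ(x_i·y_{i+1} − x_{i+1}·y_i):
  i=1: 4.7804·2.4490 − -2.7042·4.5975 = +24.1398 (running +24.1398)
  i=2: -2.7042·-0.6556 − -5.9989·2.4490 = +16.4641 (running +40.6039)
  i=3: -5.9989·-4.4377 − -1.5690·-0.6556 = +25.5923 (running +66.1962)
  i=4: -1.5690·-5.1469 − 2.3061·-4.4377 = +18.3092 (running +84.5054)
  i=5: 2.3061·4.5975 − 4.7804·-5.1469 = +35.2061 (running +119.7115)
Area = |Σ|/2 = |119.7115|/2 = 59.8558

Area at t=0.702: 59.8558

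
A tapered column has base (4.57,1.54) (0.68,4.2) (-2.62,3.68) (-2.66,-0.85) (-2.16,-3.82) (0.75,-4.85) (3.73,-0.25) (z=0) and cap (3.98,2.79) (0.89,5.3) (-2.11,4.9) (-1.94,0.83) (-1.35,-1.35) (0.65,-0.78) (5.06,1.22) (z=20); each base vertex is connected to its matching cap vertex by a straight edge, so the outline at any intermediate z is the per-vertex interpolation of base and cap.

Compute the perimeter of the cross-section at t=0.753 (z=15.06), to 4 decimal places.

Perimeter at t=0.753: 22.6967

Cross-section at t=0.753: each vertex is (1-t)·p0[i] + t·p1[i].
  v1: (1-0.753)·(4.57,1.54) + 0.753·(3.98,2.79) = (4.1257,2.4813)
  v2: (1-0.753)·(0.68,4.2) + 0.753·(0.89,5.3) = (0.8381,5.0283)
  v3: (1-0.753)·(-2.62,3.68) + 0.753·(-2.11,4.9) = (-2.2360,4.5987)
  v4: (1-0.753)·(-2.66,-0.85) + 0.753·(-1.94,0.83) = (-2.1178,0.4150)
  v5: (1-0.753)·(-2.16,-3.82) + 0.753·(-1.35,-1.35) = (-1.5501,-1.9601)
  v6: (1-0.753)·(0.75,-4.85) + 0.753·(0.65,-0.78) = (0.6747,-1.7853)
  v7: (1-0.753)·(3.73,-0.25) + 0.753·(5.06,1.22) = (4.7315,0.8569)
Perimeter = Σ |v_{i+1} − v_i|:
  edge 1→2: √(-3.2876² + 2.5470²) = 4.1588 (running 4.1588)
  edge 2→3: √(-3.0741² + -0.4296²) = 3.1040 (running 7.2628)
  edge 3→4: √(0.1181² + -4.1836²) = 4.1853 (running 11.4481)
  edge 4→5: √(0.5678² + -2.3751²) = 2.4420 (running 13.8901)
  edge 5→6: √(2.2248² + 0.1748²) = 2.2316 (running 16.1218)
  edge 6→7: √(4.0568² + 2.6422²) = 4.8414 (running 20.9631)
  edge 7→1: √(-0.6058² + 1.6243²) = 1.7336 (running 22.6967)
Perimeter = 22.6967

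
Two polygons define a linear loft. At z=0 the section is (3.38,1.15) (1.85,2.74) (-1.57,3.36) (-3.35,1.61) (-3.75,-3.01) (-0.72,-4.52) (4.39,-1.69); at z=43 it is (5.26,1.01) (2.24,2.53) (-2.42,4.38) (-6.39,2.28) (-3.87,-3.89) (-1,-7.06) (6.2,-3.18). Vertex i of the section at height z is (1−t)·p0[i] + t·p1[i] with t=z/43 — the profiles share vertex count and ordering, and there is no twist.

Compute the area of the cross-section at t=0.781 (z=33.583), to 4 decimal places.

Area at t=0.781: 77.5880

Cross-section at t=0.781: each vertex is (1-t)·p0[i] + t·p1[i].
  v1: (1-0.781)·(3.38,1.15) + 0.781·(5.26,1.01) = (4.8483,1.0407)
  v2: (1-0.781)·(1.85,2.74) + 0.781·(2.24,2.53) = (2.1546,2.5760)
  v3: (1-0.781)·(-1.57,3.36) + 0.781·(-2.42,4.38) = (-2.2338,4.1566)
  v4: (1-0.781)·(-3.35,1.61) + 0.781·(-6.39,2.28) = (-5.7242,2.1333)
  v5: (1-0.781)·(-3.75,-3.01) + 0.781·(-3.87,-3.89) = (-3.8437,-3.6973)
  v6: (1-0.781)·(-0.72,-4.52) + 0.781·(-1,-7.06) = (-0.9387,-6.5037)
  v7: (1-0.781)·(4.39,-1.69) + 0.781·(6.2,-3.18) = (5.8036,-2.8537)
Shoelace sum Σ(x_i·y_{i+1} − x_{i+1}·y_i):
  i=1: 4.8483·2.5760 − 2.1546·1.0407 = +10.2469 (running +10.2469)
  i=2: 2.1546·4.1566 − -2.2338·2.5760 = +14.7102 (running +24.9571)
  i=3: -2.2338·2.1333 − -5.7242·4.1566 = +19.0281 (running +43.9852)
  i=4: -5.7242·-3.6973 − -3.8437·2.1333 = +29.3638 (running +73.3490)
  i=5: -3.8437·-6.5037 − -0.9387·-3.6973 = +21.5280 (running +94.8770)
  i=6: -0.9387·-2.8537 − 5.8036·-6.5037 = +40.4239 (running +135.3009)
  i=7: 5.8036·1.0407 − 4.8483·-2.8537 = +19.8751 (running +155.1759)
Area = |Σ|/2 = |155.1759|/2 = 77.5880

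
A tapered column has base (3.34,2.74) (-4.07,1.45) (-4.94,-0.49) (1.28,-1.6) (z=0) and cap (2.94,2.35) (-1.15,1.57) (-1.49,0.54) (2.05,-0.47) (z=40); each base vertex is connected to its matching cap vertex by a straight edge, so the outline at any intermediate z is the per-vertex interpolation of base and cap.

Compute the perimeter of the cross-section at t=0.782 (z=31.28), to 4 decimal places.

Cross-section at t=0.782: each vertex is (1-t)·p0[i] + t·p1[i].
  v1: (1-0.782)·(3.34,2.74) + 0.782·(2.94,2.35) = (3.0272,2.4350)
  v2: (1-0.782)·(-4.07,1.45) + 0.782·(-1.15,1.57) = (-1.7866,1.5438)
  v3: (1-0.782)·(-4.94,-0.49) + 0.782·(-1.49,0.54) = (-2.2421,0.3155)
  v4: (1-0.782)·(1.28,-1.6) + 0.782·(2.05,-0.47) = (1.8821,-0.7163)
Perimeter = Σ |v_{i+1} − v_i|:
  edge 1→2: √(-4.8138² + -0.8912²) = 4.8956 (running 4.8956)
  edge 2→3: √(-0.4555² + -1.2284²) = 1.3101 (running 6.2057)
  edge 3→4: √(4.1242² + -1.0318²) = 4.2513 (running 10.4570)
  edge 4→1: √(1.1451² + 3.1514²) = 3.3529 (running 13.8100)
Perimeter = 13.8100

Perimeter at t=0.782: 13.8100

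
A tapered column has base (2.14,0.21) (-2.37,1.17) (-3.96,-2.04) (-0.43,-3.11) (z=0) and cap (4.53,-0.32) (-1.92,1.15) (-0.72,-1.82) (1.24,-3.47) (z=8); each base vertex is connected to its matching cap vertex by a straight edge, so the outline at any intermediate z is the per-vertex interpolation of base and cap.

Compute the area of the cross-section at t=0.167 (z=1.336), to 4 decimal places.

Area at t=0.167: 15.1968

Cross-section at t=0.167: each vertex is (1-t)·p0[i] + t·p1[i].
  v1: (1-0.167)·(2.14,0.21) + 0.167·(4.53,-0.32) = (2.5391,0.1215)
  v2: (1-0.167)·(-2.37,1.17) + 0.167·(-1.92,1.15) = (-2.2948,1.1667)
  v3: (1-0.167)·(-3.96,-2.04) + 0.167·(-0.72,-1.82) = (-3.4189,-2.0033)
  v4: (1-0.167)·(-0.43,-3.11) + 0.167·(1.24,-3.47) = (-0.1511,-3.1701)
Shoelace sum Σ(x_i·y_{i+1} − x_{i+1}·y_i):
  i=1: 2.5391·1.1667 − -2.2948·0.1215 = +3.2411 (running +3.2411)
  i=2: -2.2948·-2.0033 − -3.4189·1.1667 = +8.5859 (running +11.8270)
  i=3: -3.4189·-3.1701 − -0.1511·-2.0033 = +10.5357 (running +22.3627)
  i=4: -0.1511·0.1215 − 2.5391·-3.1701 = +8.0310 (running +30.3937)
Area = |Σ|/2 = |30.3937|/2 = 15.1968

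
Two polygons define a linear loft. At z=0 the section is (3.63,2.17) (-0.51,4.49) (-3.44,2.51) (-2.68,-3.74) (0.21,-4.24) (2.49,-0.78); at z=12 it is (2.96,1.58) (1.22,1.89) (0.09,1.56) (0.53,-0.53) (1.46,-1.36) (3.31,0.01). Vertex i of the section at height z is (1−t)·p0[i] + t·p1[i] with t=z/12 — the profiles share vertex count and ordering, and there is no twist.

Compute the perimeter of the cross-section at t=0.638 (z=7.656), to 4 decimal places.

Cross-section at t=0.638: each vertex is (1-t)·p0[i] + t·p1[i].
  v1: (1-0.638)·(3.63,2.17) + 0.638·(2.96,1.58) = (3.2025,1.7936)
  v2: (1-0.638)·(-0.51,4.49) + 0.638·(1.22,1.89) = (0.5937,2.8312)
  v3: (1-0.638)·(-3.44,2.51) + 0.638·(0.09,1.56) = (-1.1879,1.9039)
  v4: (1-0.638)·(-2.68,-3.74) + 0.638·(0.53,-0.53) = (-0.6320,-1.6920)
  v5: (1-0.638)·(0.21,-4.24) + 0.638·(1.46,-1.36) = (1.0075,-2.4026)
  v6: (1-0.638)·(2.49,-0.78) + 0.638·(3.31,0.01) = (3.0132,-0.2760)
Perimeter = Σ |v_{i+1} − v_i|:
  edge 1→2: √(-2.6088² + 1.0376²) = 2.8076 (running 2.8076)
  edge 2→3: √(-1.7816² + -0.9273²) = 2.0085 (running 4.8161)
  edge 3→4: √(0.5558² + -3.5959²) = 3.6386 (running 8.4547)
  edge 4→5: √(1.6395² + -0.7105²) = 1.7869 (running 10.2415)
  edge 5→6: √(2.0057² + 2.1266²) = 2.9232 (running 13.1647)
  edge 6→1: √(0.1894² + 2.0696²) = 2.0782 (running 15.2429)
Perimeter = 15.2429

Perimeter at t=0.638: 15.2429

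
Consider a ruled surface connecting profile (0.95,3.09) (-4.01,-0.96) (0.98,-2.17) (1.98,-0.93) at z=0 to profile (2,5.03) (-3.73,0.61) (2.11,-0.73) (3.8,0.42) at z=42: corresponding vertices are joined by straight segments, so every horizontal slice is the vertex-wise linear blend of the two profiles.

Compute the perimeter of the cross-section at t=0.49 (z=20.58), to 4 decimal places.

Perimeter at t=0.49: 18.6933

Cross-section at t=0.49: each vertex is (1-t)·p0[i] + t·p1[i].
  v1: (1-0.49)·(0.95,3.09) + 0.49·(2,5.03) = (1.4645,4.0406)
  v2: (1-0.49)·(-4.01,-0.96) + 0.49·(-3.73,0.61) = (-3.8728,-0.1907)
  v3: (1-0.49)·(0.98,-2.17) + 0.49·(2.11,-0.73) = (1.5337,-1.4644)
  v4: (1-0.49)·(1.98,-0.93) + 0.49·(3.8,0.42) = (2.8718,-0.2685)
Perimeter = Σ |v_{i+1} − v_i|:
  edge 1→2: √(-5.3373² + -4.2313²) = 6.8111 (running 6.8111)
  edge 2→3: √(5.4065² + -1.2737²) = 5.5545 (running 12.3656)
  edge 3→4: √(1.3381² + 1.1959²) = 1.7946 (running 14.1602)
  edge 4→1: √(-1.4073² + 4.3091²) = 4.5331 (running 18.6933)
Perimeter = 18.6933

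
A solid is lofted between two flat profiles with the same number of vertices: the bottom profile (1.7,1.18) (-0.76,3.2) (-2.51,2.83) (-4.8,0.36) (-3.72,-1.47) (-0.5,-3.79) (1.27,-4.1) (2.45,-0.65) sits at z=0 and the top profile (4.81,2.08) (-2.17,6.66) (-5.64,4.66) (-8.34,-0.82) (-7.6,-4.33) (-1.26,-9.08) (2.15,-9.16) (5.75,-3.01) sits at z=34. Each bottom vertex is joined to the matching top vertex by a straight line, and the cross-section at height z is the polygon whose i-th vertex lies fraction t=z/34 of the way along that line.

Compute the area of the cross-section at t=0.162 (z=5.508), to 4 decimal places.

Cross-section at t=0.162: each vertex is (1-t)·p0[i] + t·p1[i].
  v1: (1-0.162)·(1.7,1.18) + 0.162·(4.81,2.08) = (2.2038,1.3258)
  v2: (1-0.162)·(-0.76,3.2) + 0.162·(-2.17,6.66) = (-0.9884,3.7605)
  v3: (1-0.162)·(-2.51,2.83) + 0.162·(-5.64,4.66) = (-3.0171,3.1265)
  v4: (1-0.162)·(-4.8,0.36) + 0.162·(-8.34,-0.82) = (-5.3735,0.1688)
  v5: (1-0.162)·(-3.72,-1.47) + 0.162·(-7.6,-4.33) = (-4.3486,-1.9333)
  v6: (1-0.162)·(-0.5,-3.79) + 0.162·(-1.26,-9.08) = (-0.6231,-4.6470)
  v7: (1-0.162)·(1.27,-4.1) + 0.162·(2.15,-9.16) = (1.4126,-4.9197)
  v8: (1-0.162)·(2.45,-0.65) + 0.162·(5.75,-3.01) = (2.9846,-1.0323)
Shoelace sum Σ(x_i·y_{i+1} − x_{i+1}·y_i):
  i=1: 2.2038·3.7605 − -0.9884·1.3258 = +9.5980 (running +9.5980)
  i=2: -0.9884·3.1265 − -3.0171·3.7605 = +8.2555 (running +17.8534)
  i=3: -3.0171·0.1688 − -5.3735·3.1265 = +16.2906 (running +34.1440)
  i=4: -5.3735·-1.9333 − -4.3486·0.1688 = +11.1229 (running +45.2669)
  i=5: -4.3486·-4.6470 − -0.6231·-1.9333 = +19.0030 (running +64.2698)
  i=6: -0.6231·-4.9197 − 1.4126·-4.6470 = +9.6297 (running +73.8995)
  i=7: 1.4126·-1.0323 − 2.9846·-4.9197 = +13.2252 (running +87.1247)
  i=8: 2.9846·1.3258 − 2.2038·-1.0323 = +6.2320 (running +93.3568)
Area = |Σ|/2 = |93.3568|/2 = 46.6784

Area at t=0.162: 46.6784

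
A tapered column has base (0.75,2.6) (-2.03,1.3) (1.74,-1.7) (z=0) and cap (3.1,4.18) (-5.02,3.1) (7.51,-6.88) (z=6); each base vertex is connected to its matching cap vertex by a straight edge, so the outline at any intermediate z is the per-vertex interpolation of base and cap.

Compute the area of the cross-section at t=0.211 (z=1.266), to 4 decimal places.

Cross-section at t=0.211: each vertex is (1-t)·p0[i] + t·p1[i].
  v1: (1-0.211)·(0.75,2.6) + 0.211·(3.1,4.18) = (1.2458,2.9334)
  v2: (1-0.211)·(-2.03,1.3) + 0.211·(-5.02,3.1) = (-2.6609,1.6798)
  v3: (1-0.211)·(1.74,-1.7) + 0.211·(7.51,-6.88) = (2.9575,-2.7930)
Shoelace sum Σ(x_i·y_{i+1} − x_{i+1}·y_i):
  i=1: 1.2458·1.6798 − -2.6609·2.9334 = +9.8982 (running +9.8982)
  i=2: -2.6609·-2.7930 − 2.9575·1.6798 = +2.4639 (running +12.3620)
  i=3: 2.9575·2.9334 − 1.2458·-2.7930 = +12.1550 (running +24.5171)
Area = |Σ|/2 = |24.5171|/2 = 12.2585

Area at t=0.211: 12.2585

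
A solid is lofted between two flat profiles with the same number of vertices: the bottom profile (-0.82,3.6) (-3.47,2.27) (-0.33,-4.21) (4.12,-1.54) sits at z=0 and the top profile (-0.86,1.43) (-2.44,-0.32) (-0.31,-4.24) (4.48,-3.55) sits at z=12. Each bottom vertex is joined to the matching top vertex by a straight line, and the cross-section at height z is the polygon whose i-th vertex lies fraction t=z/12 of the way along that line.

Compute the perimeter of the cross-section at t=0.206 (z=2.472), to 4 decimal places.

Perimeter at t=0.206: 21.6652

Cross-section at t=0.206: each vertex is (1-t)·p0[i] + t·p1[i].
  v1: (1-0.206)·(-0.82,3.6) + 0.206·(-0.86,1.43) = (-0.8282,3.1530)
  v2: (1-0.206)·(-3.47,2.27) + 0.206·(-2.44,-0.32) = (-3.2578,1.7365)
  v3: (1-0.206)·(-0.33,-4.21) + 0.206·(-0.31,-4.24) = (-0.3259,-4.2162)
  v4: (1-0.206)·(4.12,-1.54) + 0.206·(4.48,-3.55) = (4.1942,-1.9541)
Perimeter = Σ |v_{i+1} − v_i|:
  edge 1→2: √(-2.4296² + -1.4165²) = 2.8124 (running 2.8124)
  edge 2→3: √(2.9319² + -5.9526²) = 6.6355 (running 9.4479)
  edge 3→4: √(4.5200² + 2.2621²) = 5.0545 (running 14.5024)
  edge 4→1: √(-5.0224² + 5.1070²) = 7.1628 (running 21.6652)
Perimeter = 21.6652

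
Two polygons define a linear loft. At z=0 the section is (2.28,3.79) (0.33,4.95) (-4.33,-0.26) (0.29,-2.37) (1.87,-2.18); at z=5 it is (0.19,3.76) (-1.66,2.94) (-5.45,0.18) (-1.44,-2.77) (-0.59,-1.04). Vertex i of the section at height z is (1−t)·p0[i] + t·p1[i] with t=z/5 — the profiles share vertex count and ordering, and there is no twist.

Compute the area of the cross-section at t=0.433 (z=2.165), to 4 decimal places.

Area at t=0.433: 23.8457

Cross-section at t=0.433: each vertex is (1-t)·p0[i] + t·p1[i].
  v1: (1-0.433)·(2.28,3.79) + 0.433·(0.19,3.76) = (1.3750,3.7770)
  v2: (1-0.433)·(0.33,4.95) + 0.433·(-1.66,2.94) = (-0.5317,4.0797)
  v3: (1-0.433)·(-4.33,-0.26) + 0.433·(-5.45,0.18) = (-4.8150,-0.0695)
  v4: (1-0.433)·(0.29,-2.37) + 0.433·(-1.44,-2.77) = (-0.4591,-2.5432)
  v5: (1-0.433)·(1.87,-2.18) + 0.433·(-0.59,-1.04) = (0.8048,-1.6864)
Shoelace sum Σ(x_i·y_{i+1} − x_{i+1}·y_i):
  i=1: 1.3750·4.0797 − -0.5317·3.7770 = +7.6178 (running +7.6178)
  i=2: -0.5317·-0.0695 − -4.8150·4.0797 = +19.6804 (running +27.2982)
  i=3: -4.8150·-2.5432 − -0.4591·-0.0695 = +12.2135 (running +39.5117)
  i=4: -0.4591·-1.6864 − 0.8048·-2.5432 = +2.8210 (running +42.3327)
  i=5: 0.8048·3.7770 − 1.3750·-1.6864 = +5.3586 (running +47.6913)
Area = |Σ|/2 = |47.6913|/2 = 23.8457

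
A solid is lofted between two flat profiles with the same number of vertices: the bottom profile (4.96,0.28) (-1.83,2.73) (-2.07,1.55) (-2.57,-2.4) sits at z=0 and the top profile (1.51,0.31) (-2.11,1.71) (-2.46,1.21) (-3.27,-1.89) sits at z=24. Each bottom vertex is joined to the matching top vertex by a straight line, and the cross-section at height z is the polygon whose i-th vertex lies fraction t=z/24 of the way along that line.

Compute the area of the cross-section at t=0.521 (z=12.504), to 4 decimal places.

Cross-section at t=0.521: each vertex is (1-t)·p0[i] + t·p1[i].
  v1: (1-0.521)·(4.96,0.28) + 0.521·(1.51,0.31) = (3.1625,0.2956)
  v2: (1-0.521)·(-1.83,2.73) + 0.521·(-2.11,1.71) = (-1.9759,2.1986)
  v3: (1-0.521)·(-2.07,1.55) + 0.521·(-2.46,1.21) = (-2.2732,1.3729)
  v4: (1-0.521)·(-2.57,-2.4) + 0.521·(-3.27,-1.89) = (-2.9347,-2.1343)
Shoelace sum Σ(x_i·y_{i+1} − x_{i+1}·y_i):
  i=1: 3.1625·2.1986 − -1.9759·0.2956 = +7.5372 (running +7.5372)
  i=2: -1.9759·1.3729 − -2.2732·2.1986 = +2.2852 (running +9.8224)
  i=3: -2.2732·-2.1343 − -2.9347·1.3729 = +8.8806 (running +18.7030)
  i=4: -2.9347·0.2956 − 3.1625·-2.1343 = +5.8822 (running +24.5852)
Area = |Σ|/2 = |24.5852|/2 = 12.2926

Area at t=0.521: 12.2926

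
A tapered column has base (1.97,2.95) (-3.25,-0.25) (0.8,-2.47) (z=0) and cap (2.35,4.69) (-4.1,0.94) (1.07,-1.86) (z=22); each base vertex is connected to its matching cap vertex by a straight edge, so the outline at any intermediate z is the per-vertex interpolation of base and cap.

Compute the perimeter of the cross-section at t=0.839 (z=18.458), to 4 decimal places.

Cross-section at t=0.839: each vertex is (1-t)·p0[i] + t·p1[i].
  v1: (1-0.839)·(1.97,2.95) + 0.839·(2.35,4.69) = (2.2888,4.4099)
  v2: (1-0.839)·(-3.25,-0.25) + 0.839·(-4.1,0.94) = (-3.9631,0.7484)
  v3: (1-0.839)·(0.8,-2.47) + 0.839·(1.07,-1.86) = (1.0265,-1.9582)
Perimeter = Σ |v_{i+1} − v_i|:
  edge 1→2: √(-6.2520² + -3.6615²) = 7.2452 (running 7.2452)
  edge 2→3: √(4.9897² + -2.7066²) = 5.6765 (running 12.9217)
  edge 3→1: √(1.2623² + 6.3681²) = 6.4920 (running 19.4137)
Perimeter = 19.4137

Perimeter at t=0.839: 19.4137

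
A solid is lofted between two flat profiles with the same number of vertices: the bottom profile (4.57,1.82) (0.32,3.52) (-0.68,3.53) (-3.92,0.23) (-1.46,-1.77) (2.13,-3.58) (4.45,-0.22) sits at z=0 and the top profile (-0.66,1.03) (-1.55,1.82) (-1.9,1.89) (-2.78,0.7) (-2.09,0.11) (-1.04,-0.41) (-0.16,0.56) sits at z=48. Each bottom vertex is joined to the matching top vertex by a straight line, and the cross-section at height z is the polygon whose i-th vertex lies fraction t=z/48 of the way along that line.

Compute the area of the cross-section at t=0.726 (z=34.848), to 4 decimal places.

Area at t=0.726: 8.8701

Cross-section at t=0.726: each vertex is (1-t)·p0[i] + t·p1[i].
  v1: (1-0.726)·(4.57,1.82) + 0.726·(-0.66,1.03) = (0.7730,1.2465)
  v2: (1-0.726)·(0.32,3.52) + 0.726·(-1.55,1.82) = (-1.0376,2.2858)
  v3: (1-0.726)·(-0.68,3.53) + 0.726·(-1.9,1.89) = (-1.5657,2.3394)
  v4: (1-0.726)·(-3.92,0.23) + 0.726·(-2.78,0.7) = (-3.0924,0.5712)
  v5: (1-0.726)·(-1.46,-1.77) + 0.726·(-2.09,0.11) = (-1.9174,-0.4051)
  v6: (1-0.726)·(2.13,-3.58) + 0.726·(-1.04,-0.41) = (-0.1714,-1.2786)
  v7: (1-0.726)·(4.45,-0.22) + 0.726·(-0.16,0.56) = (1.1031,0.3463)
Shoelace sum Σ(x_i·y_{i+1} − x_{i+1}·y_i):
  i=1: 0.7730·2.2858 − -1.0376·1.2465 = +3.0603 (running +3.0603)
  i=2: -1.0376·2.3394 − -1.5657·2.2858 = +1.1516 (running +4.2119)
  i=3: -1.5657·0.5712 − -3.0924·2.3394 = +6.3398 (running +10.5516)
  i=4: -3.0924·-0.4051 − -1.9174·0.5712 = +2.3480 (running +12.8997)
  i=5: -1.9174·-1.2786 − -0.1714·-0.4051 = +2.3821 (running +15.2818)
  i=6: -0.1714·0.3463 − 1.1031·-1.2786 = +1.3511 (running +16.6328)
  i=7: 1.1031·1.2465 − 0.7730·0.3463 = +1.1073 (running +17.7402)
Area = |Σ|/2 = |17.7402|/2 = 8.8701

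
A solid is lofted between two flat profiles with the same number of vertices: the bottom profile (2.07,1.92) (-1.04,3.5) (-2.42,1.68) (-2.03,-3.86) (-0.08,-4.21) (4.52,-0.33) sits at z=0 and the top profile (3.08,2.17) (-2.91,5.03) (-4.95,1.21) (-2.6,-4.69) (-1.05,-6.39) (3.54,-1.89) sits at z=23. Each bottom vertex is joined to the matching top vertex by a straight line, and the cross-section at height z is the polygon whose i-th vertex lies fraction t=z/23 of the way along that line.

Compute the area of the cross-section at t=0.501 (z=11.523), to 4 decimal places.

Cross-section at t=0.501: each vertex is (1-t)·p0[i] + t·p1[i].
  v1: (1-0.501)·(2.07,1.92) + 0.501·(3.08,2.17) = (2.5760,2.0452)
  v2: (1-0.501)·(-1.04,3.5) + 0.501·(-2.91,5.03) = (-1.9769,4.2665)
  v3: (1-0.501)·(-2.42,1.68) + 0.501·(-4.95,1.21) = (-3.6875,1.4445)
  v4: (1-0.501)·(-2.03,-3.86) + 0.501·(-2.6,-4.69) = (-2.3156,-4.2758)
  v5: (1-0.501)·(-0.08,-4.21) + 0.501·(-1.05,-6.39) = (-0.5660,-5.3022)
  v6: (1-0.501)·(4.52,-0.33) + 0.501·(3.54,-1.89) = (4.0290,-1.1116)
Shoelace sum Σ(x_i·y_{i+1} − x_{i+1}·y_i):
  i=1: 2.5760·4.2665 − -1.9769·2.0452 = +15.0338 (running +15.0338)
  i=2: -1.9769·1.4445 − -3.6875·4.2665 = +12.8773 (running +27.9111)
  i=3: -3.6875·-4.2758 − -2.3156·1.4445 = +19.1122 (running +47.0233)
  i=4: -2.3156·-5.3022 − -0.5660·-4.2758 = +9.8576 (running +56.8809)
  i=5: -0.5660·-1.1116 − 4.0290·-5.3022 = +21.9917 (running +78.8726)
  i=6: 4.0290·2.0452 − 2.5760·-1.1116 = +11.1037 (running +89.9763)
Area = |Σ|/2 = |89.9763|/2 = 44.9882

Area at t=0.501: 44.9882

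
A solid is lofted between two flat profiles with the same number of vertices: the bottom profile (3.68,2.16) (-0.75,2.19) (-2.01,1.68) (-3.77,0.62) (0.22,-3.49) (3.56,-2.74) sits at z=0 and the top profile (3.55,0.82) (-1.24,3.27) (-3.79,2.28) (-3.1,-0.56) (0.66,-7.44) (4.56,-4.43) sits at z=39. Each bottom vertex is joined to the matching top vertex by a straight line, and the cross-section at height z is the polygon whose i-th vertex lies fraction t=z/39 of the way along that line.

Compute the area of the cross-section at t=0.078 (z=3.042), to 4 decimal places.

Area at t=0.078: 31.9339

Cross-section at t=0.078: each vertex is (1-t)·p0[i] + t·p1[i].
  v1: (1-0.078)·(3.68,2.16) + 0.078·(3.55,0.82) = (3.6699,2.0555)
  v2: (1-0.078)·(-0.75,2.19) + 0.078·(-1.24,3.27) = (-0.7882,2.2742)
  v3: (1-0.078)·(-2.01,1.68) + 0.078·(-3.79,2.28) = (-2.1488,1.7268)
  v4: (1-0.078)·(-3.77,0.62) + 0.078·(-3.1,-0.56) = (-3.7177,0.5280)
  v5: (1-0.078)·(0.22,-3.49) + 0.078·(0.66,-7.44) = (0.2543,-3.7981)
  v6: (1-0.078)·(3.56,-2.74) + 0.078·(4.56,-4.43) = (3.6380,-2.8718)
Shoelace sum Σ(x_i·y_{i+1} − x_{i+1}·y_i):
  i=1: 3.6699·2.2742 − -0.7882·2.0555 = +9.9663 (running +9.9663)
  i=2: -0.7882·1.7268 − -2.1488·2.2742 = +3.5259 (running +13.4922)
  i=3: -2.1488·0.5280 − -3.7177·1.7268 = +5.2853 (running +18.7775)
  i=4: -3.7177·-3.7981 − 0.2543·0.5280 = +13.9861 (running +32.7636)
  i=5: 0.2543·-2.8718 − 3.6380·-3.7981 = +13.0871 (running +45.8507)
  i=6: 3.6380·2.0555 − 3.6699·-2.8718 = +18.0170 (running +63.8677)
Area = |Σ|/2 = |63.8677|/2 = 31.9339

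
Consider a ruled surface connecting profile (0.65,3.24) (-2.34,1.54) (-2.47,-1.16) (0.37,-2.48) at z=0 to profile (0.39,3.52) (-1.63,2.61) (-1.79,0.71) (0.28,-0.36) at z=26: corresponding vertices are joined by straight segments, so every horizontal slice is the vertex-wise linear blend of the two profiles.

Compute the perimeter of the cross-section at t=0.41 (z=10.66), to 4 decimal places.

Perimeter at t=0.41: 13.0838

Cross-section at t=0.41: each vertex is (1-t)·p0[i] + t·p1[i].
  v1: (1-0.41)·(0.65,3.24) + 0.41·(0.39,3.52) = (0.5434,3.3548)
  v2: (1-0.41)·(-2.34,1.54) + 0.41·(-1.63,2.61) = (-2.0489,1.9787)
  v3: (1-0.41)·(-2.47,-1.16) + 0.41·(-1.79,0.71) = (-2.1912,-0.3933)
  v4: (1-0.41)·(0.37,-2.48) + 0.41·(0.28,-0.36) = (0.3331,-1.6108)
Perimeter = Σ |v_{i+1} − v_i|:
  edge 1→2: √(-2.5923² + -1.3761²) = 2.9349 (running 2.9349)
  edge 2→3: √(-0.1423² + -2.3720²) = 2.3763 (running 5.3112)
  edge 3→4: √(2.5243² + -1.2175²) = 2.8026 (running 8.1137)
  edge 4→1: √(0.2103² + 4.9656²) = 4.9701 (running 13.0838)
Perimeter = 13.0838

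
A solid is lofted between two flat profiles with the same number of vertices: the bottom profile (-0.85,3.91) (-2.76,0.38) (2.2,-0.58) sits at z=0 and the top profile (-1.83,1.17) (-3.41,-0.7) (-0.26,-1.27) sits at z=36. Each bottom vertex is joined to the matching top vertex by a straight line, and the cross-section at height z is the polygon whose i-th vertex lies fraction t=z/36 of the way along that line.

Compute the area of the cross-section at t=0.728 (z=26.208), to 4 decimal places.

Cross-section at t=0.728: each vertex is (1-t)·p0[i] + t·p1[i].
  v1: (1-0.728)·(-0.85,3.91) + 0.728·(-1.83,1.17) = (-1.5634,1.9153)
  v2: (1-0.728)·(-2.76,0.38) + 0.728·(-3.41,-0.7) = (-3.2332,-0.4062)
  v3: (1-0.728)·(2.2,-0.58) + 0.728·(-0.26,-1.27) = (0.4091,-1.0823)
Shoelace sum Σ(x_i·y_{i+1} − x_{i+1}·y_i):
  i=1: -1.5634·-0.4062 − -3.2332·1.9153 = +6.8276 (running +6.8276)
  i=2: -3.2332·-1.0823 − 0.4091·-0.4062 = +3.6656 (running +10.4932)
  i=3: 0.4091·1.9153 − -1.5634·-1.0823 = -0.9086 (running +9.5846)
Area = |Σ|/2 = |9.5846|/2 = 4.7923

Area at t=0.728: 4.7923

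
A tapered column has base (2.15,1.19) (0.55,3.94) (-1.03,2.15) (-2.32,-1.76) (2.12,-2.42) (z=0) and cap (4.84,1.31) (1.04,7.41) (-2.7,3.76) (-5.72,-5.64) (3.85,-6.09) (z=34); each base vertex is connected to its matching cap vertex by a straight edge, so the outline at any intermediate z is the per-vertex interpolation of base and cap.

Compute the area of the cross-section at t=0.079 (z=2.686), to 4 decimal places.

Area at t=0.079: 22.2851

Cross-section at t=0.079: each vertex is (1-t)·p0[i] + t·p1[i].
  v1: (1-0.079)·(2.15,1.19) + 0.079·(4.84,1.31) = (2.3625,1.1995)
  v2: (1-0.079)·(0.55,3.94) + 0.079·(1.04,7.41) = (0.5887,4.2141)
  v3: (1-0.079)·(-1.03,2.15) + 0.079·(-2.7,3.76) = (-1.1619,2.2772)
  v4: (1-0.079)·(-2.32,-1.76) + 0.079·(-5.72,-5.64) = (-2.5886,-2.0665)
  v5: (1-0.079)·(2.12,-2.42) + 0.079·(3.85,-6.09) = (2.2567,-2.7099)
Shoelace sum Σ(x_i·y_{i+1} − x_{i+1}·y_i):
  i=1: 2.3625·4.2141 − 0.5887·1.1995 = +9.2498 (running +9.2498)
  i=2: 0.5887·2.2772 − -1.1619·4.2141 = +6.2371 (running +15.4869)
  i=3: -1.1619·-2.0665 − -2.5886·2.2772 = +8.2959 (running +23.7828)
  i=4: -2.5886·-2.7099 − 2.2567·-2.0665 = +11.6784 (running +35.4612)
  i=5: 2.2567·1.1995 − 2.3625·-2.7099 = +9.1091 (running +44.5702)
Area = |Σ|/2 = |44.5702|/2 = 22.2851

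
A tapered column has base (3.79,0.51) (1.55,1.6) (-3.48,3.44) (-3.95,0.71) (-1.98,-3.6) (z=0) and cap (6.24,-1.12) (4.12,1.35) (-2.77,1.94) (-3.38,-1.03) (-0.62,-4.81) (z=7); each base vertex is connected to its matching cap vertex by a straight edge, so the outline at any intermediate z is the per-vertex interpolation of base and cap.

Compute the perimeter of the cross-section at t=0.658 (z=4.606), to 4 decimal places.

Perimeter at t=0.658: 24.4355

Cross-section at t=0.658: each vertex is (1-t)·p0[i] + t·p1[i].
  v1: (1-0.658)·(3.79,0.51) + 0.658·(6.24,-1.12) = (5.4021,-0.5625)
  v2: (1-0.658)·(1.55,1.6) + 0.658·(4.12,1.35) = (3.2411,1.4355)
  v3: (1-0.658)·(-3.48,3.44) + 0.658·(-2.77,1.94) = (-3.0128,2.4530)
  v4: (1-0.658)·(-3.95,0.71) + 0.658·(-3.38,-1.03) = (-3.5749,-0.4349)
  v5: (1-0.658)·(-1.98,-3.6) + 0.658·(-0.62,-4.81) = (-1.0851,-4.3962)
Perimeter = Σ |v_{i+1} − v_i|:
  edge 1→2: √(-2.1610² + 1.9980²) = 2.9432 (running 2.9432)
  edge 2→3: √(-6.2539² + 1.0175²) = 6.3361 (running 9.2793)
  edge 3→4: √(-0.5621² + -2.8879²) = 2.9421 (running 12.2214)
  edge 4→5: √(2.4898² + -3.9613²) = 4.6788 (running 16.9002)
  edge 5→1: √(6.4872² + 3.8336²) = 7.5353 (running 24.4355)
Perimeter = 24.4355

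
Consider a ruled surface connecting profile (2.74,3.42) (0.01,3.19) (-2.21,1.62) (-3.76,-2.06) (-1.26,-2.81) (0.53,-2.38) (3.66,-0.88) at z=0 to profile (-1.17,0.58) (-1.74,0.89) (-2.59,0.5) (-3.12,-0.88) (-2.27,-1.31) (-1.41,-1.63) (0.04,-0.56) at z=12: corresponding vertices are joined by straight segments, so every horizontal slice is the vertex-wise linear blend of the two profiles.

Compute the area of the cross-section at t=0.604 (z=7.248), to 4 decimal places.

Cross-section at t=0.604: each vertex is (1-t)·p0[i] + t·p1[i].
  v1: (1-0.604)·(2.74,3.42) + 0.604·(-1.17,0.58) = (0.3784,1.7046)
  v2: (1-0.604)·(0.01,3.19) + 0.604·(-1.74,0.89) = (-1.0470,1.8008)
  v3: (1-0.604)·(-2.21,1.62) + 0.604·(-2.59,0.5) = (-2.4395,0.9435)
  v4: (1-0.604)·(-3.76,-2.06) + 0.604·(-3.12,-0.88) = (-3.3734,-1.3473)
  v5: (1-0.604)·(-1.26,-2.81) + 0.604·(-2.27,-1.31) = (-1.8700,-1.9040)
  v6: (1-0.604)·(0.53,-2.38) + 0.604·(-1.41,-1.63) = (-0.6418,-1.9270)
  v7: (1-0.604)·(3.66,-0.88) + 0.604·(0.04,-0.56) = (1.4735,-0.6867)
Shoelace sum Σ(x_i·y_{i+1} − x_{i+1}·y_i):
  i=1: 0.3784·1.8008 − -1.0470·1.7046 = +2.4661 (running +2.4661)
  i=2: -1.0470·0.9435 − -2.4395·1.8008 = +3.4052 (running +5.8713)
  i=3: -2.4395·-1.3473 − -3.3734·0.9435 = +6.4696 (running +12.3410)
  i=4: -3.3734·-1.9040 − -1.8700·-1.3473 = +3.9036 (running +16.2445)
  i=5: -1.8700·-1.9270 − -0.6418·-1.9040 = +2.3817 (running +18.6262)
  i=6: -0.6418·-0.6867 − 1.4735·-1.9270 = +3.2802 (running +21.9064)
  i=7: 1.4735·1.7046 − 0.3784·-0.6867 = +2.7716 (running +24.6780)
Area = |Σ|/2 = |24.6780|/2 = 12.3390

Area at t=0.604: 12.3390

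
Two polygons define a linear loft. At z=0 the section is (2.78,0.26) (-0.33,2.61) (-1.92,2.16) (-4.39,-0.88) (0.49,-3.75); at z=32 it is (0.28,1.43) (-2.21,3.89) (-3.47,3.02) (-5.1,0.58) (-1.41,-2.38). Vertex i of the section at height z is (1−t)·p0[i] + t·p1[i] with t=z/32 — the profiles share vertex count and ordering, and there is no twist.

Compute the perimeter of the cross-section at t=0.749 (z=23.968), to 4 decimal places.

Cross-section at t=0.749: each vertex is (1-t)·p0[i] + t·p1[i].
  v1: (1-0.749)·(2.78,0.26) + 0.749·(0.28,1.43) = (0.9075,1.1363)
  v2: (1-0.749)·(-0.33,2.61) + 0.749·(-2.21,3.89) = (-1.7381,3.5687)
  v3: (1-0.749)·(-1.92,2.16) + 0.749·(-3.47,3.02) = (-3.0810,2.8041)
  v4: (1-0.749)·(-4.39,-0.88) + 0.749·(-5.1,0.58) = (-4.9218,0.2135)
  v5: (1-0.749)·(0.49,-3.75) + 0.749·(-1.41,-2.38) = (-0.9331,-2.7239)
Perimeter = Σ |v_{i+1} − v_i|:
  edge 1→2: √(-2.6456² + 2.4324²) = 3.5939 (running 3.5939)
  edge 2→3: √(-1.3428² + -0.7646²) = 1.5452 (running 5.1391)
  edge 3→4: √(-1.8408² + -2.5906²) = 3.1780 (running 8.3171)
  edge 4→5: √(3.9887² + -2.9374²) = 4.9536 (running 13.2707)
  edge 5→1: √(1.8406² + 3.8602²) = 4.2766 (running 17.5473)
Perimeter = 17.5473

Perimeter at t=0.749: 17.5473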